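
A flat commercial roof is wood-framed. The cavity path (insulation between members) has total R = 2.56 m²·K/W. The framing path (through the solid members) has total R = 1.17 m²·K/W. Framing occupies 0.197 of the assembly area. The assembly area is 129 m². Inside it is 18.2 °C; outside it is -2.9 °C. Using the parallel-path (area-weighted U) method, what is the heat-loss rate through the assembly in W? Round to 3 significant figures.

U_eff = 0.803/2.56 + 0.197/1.17 = 0.3137 + 0.1684 = 0.482
R_eff = 1/U_eff = 2.074 m²·K/W
Q = 129 × (18.2 − (-2.9)) / 2.074 = 1312 W

1310 W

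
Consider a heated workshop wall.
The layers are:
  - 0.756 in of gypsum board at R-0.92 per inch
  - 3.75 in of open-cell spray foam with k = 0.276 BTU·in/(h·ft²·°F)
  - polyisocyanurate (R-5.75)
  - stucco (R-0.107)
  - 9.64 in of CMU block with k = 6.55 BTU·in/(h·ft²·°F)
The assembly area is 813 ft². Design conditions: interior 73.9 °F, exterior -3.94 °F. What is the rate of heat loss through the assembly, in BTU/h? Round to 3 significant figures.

2930 BTU/h

0.756 × 0.92 = 0.6955
3.75/0.276 = 13.59
9.64/6.55 = 1.472
R_total = 0.6955 + 13.59 + 5.75 + 0.107 + 1.472 = 21.61 ft²·°F·h/BTU
Q = A·ΔT/R = 813 × (73.9 − (-3.94)) / 21.61 = 2928 BTU/h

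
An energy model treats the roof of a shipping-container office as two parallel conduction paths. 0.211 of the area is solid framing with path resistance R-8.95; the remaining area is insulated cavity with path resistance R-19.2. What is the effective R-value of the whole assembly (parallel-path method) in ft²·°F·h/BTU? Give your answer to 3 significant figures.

15.5 ft²·°F·h/BTU

U_eff = 0.789/19.2 + 0.211/8.95 = 0.04109 + 0.02358 = 0.06467
R_eff = 1/U_eff = 15.46 ft²·°F·h/BTU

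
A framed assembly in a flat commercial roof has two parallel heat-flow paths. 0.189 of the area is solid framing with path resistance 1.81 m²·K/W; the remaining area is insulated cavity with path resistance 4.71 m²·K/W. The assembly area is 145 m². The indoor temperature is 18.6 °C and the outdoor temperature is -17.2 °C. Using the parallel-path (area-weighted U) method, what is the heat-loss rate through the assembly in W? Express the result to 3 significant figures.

U_eff = 0.811/4.71 + 0.189/1.81 = 0.1722 + 0.1044 = 0.2766
R_eff = 1/U_eff = 3.615 m²·K/W
Q = 145 × (18.6 − (-17.2)) / 3.615 = 1436 W

1440 W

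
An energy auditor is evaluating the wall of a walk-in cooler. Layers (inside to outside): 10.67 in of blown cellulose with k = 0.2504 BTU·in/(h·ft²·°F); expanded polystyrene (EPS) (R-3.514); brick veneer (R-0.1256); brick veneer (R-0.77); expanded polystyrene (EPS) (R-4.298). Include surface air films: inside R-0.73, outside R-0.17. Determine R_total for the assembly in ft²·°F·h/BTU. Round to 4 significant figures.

10.67/0.2504 = 42.612
R_total = 0.73 + 42.612 + 3.514 + 0.1256 + 0.77 + 4.298 + 0.17 = 52.219 ft²·°F·h/BTU

52.22 ft²·°F·h/BTU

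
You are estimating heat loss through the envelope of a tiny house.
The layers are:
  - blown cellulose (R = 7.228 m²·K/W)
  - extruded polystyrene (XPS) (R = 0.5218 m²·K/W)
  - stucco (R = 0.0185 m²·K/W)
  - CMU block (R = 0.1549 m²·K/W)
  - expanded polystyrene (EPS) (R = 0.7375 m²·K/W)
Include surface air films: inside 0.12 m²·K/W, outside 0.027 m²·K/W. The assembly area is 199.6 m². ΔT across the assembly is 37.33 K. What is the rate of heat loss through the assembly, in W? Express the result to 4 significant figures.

846.0 W

R_total = 0.12 + 7.228 + 0.5218 + 0.0185 + 0.1549 + 0.7375 + 0.027 = 8.8077 m²·K/W
Q = A·ΔT/R = 199.6 × 37.33 / 8.8077 = 845.97 W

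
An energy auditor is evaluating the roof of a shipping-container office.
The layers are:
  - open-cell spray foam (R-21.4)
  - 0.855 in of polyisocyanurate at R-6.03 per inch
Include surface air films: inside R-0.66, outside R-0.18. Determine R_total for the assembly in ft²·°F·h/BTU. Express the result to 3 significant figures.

0.855 × 6.03 = 5.156
R_total = 0.66 + 21.4 + 5.156 + 0.18 = 27.4 ft²·°F·h/BTU

27.4 ft²·°F·h/BTU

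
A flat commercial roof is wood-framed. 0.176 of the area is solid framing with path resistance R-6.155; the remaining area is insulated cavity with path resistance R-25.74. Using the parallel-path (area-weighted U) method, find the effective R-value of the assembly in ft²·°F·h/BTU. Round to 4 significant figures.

16.50 ft²·°F·h/BTU

U_eff = 0.824/25.74 + 0.176/6.155 = 0.032012 + 0.028595 = 0.060607
R_eff = 1/U_eff = 16.5 ft²·°F·h/BTU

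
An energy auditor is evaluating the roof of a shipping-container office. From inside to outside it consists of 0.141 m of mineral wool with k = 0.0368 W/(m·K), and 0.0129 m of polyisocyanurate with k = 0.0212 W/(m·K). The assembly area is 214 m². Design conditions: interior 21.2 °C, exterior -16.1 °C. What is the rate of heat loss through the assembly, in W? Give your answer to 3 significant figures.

0.141/0.0368 = 3.832
0.0129/0.0212 = 0.6085
R_total = 3.832 + 0.6085 = 4.44 m²·K/W
Q = A·ΔT/R = 214 × (21.2 − (-16.1)) / 4.44 = 1798 W

1800 W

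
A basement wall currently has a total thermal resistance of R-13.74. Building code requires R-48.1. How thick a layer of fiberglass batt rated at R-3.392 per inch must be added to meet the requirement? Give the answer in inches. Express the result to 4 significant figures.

ΔR = 48.1 − 13.74 = 34.36 ft²·°F·h/BTU
L = ΔR / (R/in) = 34.36/3.392 = 10.13 in

10.13 in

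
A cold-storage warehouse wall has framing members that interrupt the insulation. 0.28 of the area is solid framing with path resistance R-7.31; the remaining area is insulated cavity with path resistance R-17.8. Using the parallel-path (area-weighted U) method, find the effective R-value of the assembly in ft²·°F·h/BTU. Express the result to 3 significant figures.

12.7 ft²·°F·h/BTU

U_eff = 0.72/17.8 + 0.28/7.31 = 0.04045 + 0.0383 = 0.07875
R_eff = 1/U_eff = 12.7 ft²·°F·h/BTU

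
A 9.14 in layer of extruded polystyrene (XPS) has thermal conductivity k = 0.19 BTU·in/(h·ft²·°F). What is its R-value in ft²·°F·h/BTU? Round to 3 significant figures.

48.1 ft²·°F·h/BTU

R = L/k = 9.14/0.19 = 48.11 ft²·°F·h/BTU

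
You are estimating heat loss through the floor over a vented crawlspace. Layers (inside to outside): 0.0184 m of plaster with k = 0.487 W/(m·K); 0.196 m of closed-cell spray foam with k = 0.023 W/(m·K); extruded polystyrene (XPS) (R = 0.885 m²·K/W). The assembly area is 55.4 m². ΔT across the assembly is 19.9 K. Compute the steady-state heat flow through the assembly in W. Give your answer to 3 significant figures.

0.0184/0.487 = 0.03778
0.196/0.023 = 8.522
R_total = 0.03778 + 8.522 + 0.885 = 9.445 m²·K/W
Q = A·ΔT/R = 55.4 × 19.9 / 9.445 = 116.7 W

117 W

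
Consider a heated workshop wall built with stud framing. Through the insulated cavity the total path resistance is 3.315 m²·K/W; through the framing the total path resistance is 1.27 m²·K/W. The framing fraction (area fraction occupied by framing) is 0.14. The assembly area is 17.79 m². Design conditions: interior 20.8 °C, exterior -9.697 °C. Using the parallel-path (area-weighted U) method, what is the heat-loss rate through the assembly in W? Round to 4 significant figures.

U_eff = 0.86/3.315 + 0.14/1.27 = 0.25943 + 0.11024 = 0.36966
R_eff = 1/U_eff = 2.7052 m²·K/W
Q = 17.79 × (20.8 − (-9.697)) / 2.7052 = 200.56 W

200.6 W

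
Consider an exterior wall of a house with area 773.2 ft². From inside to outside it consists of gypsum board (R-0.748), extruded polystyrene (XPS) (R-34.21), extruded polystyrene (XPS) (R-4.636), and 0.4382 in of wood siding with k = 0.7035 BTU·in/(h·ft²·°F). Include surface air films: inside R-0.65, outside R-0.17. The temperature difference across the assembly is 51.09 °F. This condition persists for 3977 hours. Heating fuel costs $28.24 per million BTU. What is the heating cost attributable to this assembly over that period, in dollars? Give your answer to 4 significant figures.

108.1 dollars

0.4382/0.7035 = 0.62289
R_total = 0.65 + 0.748 + 34.21 + 4.636 + 0.62289 + 0.17 = 41.037 ft²·°F·h/BTU
Q = 773.2 × 51.09 / 41.037 = 962.62 BTU/h
E = 962.62 × 3977 = 3828300 BTU
Cost = 3828300/10⁶ × 28.24 = $108.11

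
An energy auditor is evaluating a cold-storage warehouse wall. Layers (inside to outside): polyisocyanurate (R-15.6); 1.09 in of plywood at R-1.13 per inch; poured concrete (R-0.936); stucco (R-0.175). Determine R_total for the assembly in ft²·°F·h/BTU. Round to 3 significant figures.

1.09 × 1.13 = 1.232
R_total = 15.6 + 1.232 + 0.936 + 0.175 = 17.94 ft²·°F·h/BTU

17.9 ft²·°F·h/BTU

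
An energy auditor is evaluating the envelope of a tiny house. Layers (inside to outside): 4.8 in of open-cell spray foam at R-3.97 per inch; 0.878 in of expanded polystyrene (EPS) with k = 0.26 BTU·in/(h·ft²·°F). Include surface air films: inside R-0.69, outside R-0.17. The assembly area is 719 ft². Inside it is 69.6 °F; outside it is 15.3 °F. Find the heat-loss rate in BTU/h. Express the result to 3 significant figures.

4.8 × 3.97 = 19.06
0.878/0.26 = 3.377
R_total = 0.69 + 19.06 + 3.377 + 0.17 = 23.29 ft²·°F·h/BTU
Q = A·ΔT/R = 719 × (69.6 − 15.3) / 23.29 = 1676 BTU/h

1680 BTU/h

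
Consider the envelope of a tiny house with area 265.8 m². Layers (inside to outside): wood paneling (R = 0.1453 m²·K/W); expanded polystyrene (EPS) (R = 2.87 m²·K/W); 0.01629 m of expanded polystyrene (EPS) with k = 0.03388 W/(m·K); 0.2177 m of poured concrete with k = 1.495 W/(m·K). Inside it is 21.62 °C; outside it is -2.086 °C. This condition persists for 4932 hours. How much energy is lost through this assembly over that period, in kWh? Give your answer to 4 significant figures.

0.01629/0.03388 = 0.48081
0.2177/1.495 = 0.14562
R_total = 0.1453 + 2.87 + 0.48081 + 0.14562 = 3.6417 m²·K/W
Q = 265.8 × (21.62 − (-2.086)) / 3.6417 = 1730.2 W
E = 1730.2 W × 4932 h / 1000 = 8533.5 kWh

8534 kWh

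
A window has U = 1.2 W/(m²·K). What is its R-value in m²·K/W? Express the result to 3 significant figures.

0.833 m²·K/W

R = 1/U = 1/1.2 = 0.8333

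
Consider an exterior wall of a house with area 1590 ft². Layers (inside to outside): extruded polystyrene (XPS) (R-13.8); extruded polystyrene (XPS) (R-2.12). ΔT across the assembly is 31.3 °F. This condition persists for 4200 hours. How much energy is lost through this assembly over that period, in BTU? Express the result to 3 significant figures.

13100000 BTU

R_total = 13.8 + 2.12 = 15.92 ft²·°F·h/BTU
Q = 1590 × 31.3 / 15.92 = 3126 BTU/h
E = 3126 × 4200 = 13130000 BTU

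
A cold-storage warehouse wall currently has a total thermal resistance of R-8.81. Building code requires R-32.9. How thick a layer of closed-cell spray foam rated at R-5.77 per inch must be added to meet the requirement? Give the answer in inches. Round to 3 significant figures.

ΔR = 32.9 − 8.81 = 24.09 ft²·°F·h/BTU
L = ΔR / (R/in) = 24.09/5.77 = 4.175 in

4.18 in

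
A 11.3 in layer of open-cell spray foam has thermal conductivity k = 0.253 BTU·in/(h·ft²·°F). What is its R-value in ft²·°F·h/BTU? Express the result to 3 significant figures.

44.7 ft²·°F·h/BTU

R = L/k = 11.3/0.253 = 44.66 ft²·°F·h/BTU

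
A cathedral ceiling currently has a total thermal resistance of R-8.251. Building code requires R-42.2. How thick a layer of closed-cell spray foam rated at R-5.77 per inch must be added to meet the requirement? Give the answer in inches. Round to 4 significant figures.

ΔR = 42.2 − 8.251 = 33.949 ft²·°F·h/BTU
L = ΔR / (R/in) = 33.949/5.77 = 5.8837 in

5.884 in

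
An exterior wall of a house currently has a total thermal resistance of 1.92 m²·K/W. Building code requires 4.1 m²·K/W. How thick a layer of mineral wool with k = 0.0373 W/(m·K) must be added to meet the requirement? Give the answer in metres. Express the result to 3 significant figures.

0.0813 m

ΔR = 4.1 − 1.92 = 2.18 m²·K/W
L = ΔR × k = 2.18 × 0.0373 = 0.08131 m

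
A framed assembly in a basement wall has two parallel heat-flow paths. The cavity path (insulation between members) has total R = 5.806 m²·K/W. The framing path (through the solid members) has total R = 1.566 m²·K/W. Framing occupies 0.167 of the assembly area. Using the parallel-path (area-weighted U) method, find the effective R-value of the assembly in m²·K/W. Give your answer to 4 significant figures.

3.998 m²·K/W

U_eff = 0.833/5.806 + 0.167/1.566 = 0.14347 + 0.10664 = 0.25011
R_eff = 1/U_eff = 3.9982 m²·K/W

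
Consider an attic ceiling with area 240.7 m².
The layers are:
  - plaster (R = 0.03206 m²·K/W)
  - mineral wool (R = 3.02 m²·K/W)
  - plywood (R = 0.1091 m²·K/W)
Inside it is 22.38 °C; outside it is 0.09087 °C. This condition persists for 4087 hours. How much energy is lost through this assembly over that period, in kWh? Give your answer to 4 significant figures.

R_total = 0.03206 + 3.02 + 0.1091 = 3.1612 m²·K/W
Q = 240.7 × (22.38 − 0.09087) / 3.1612 = 1697.2 W
E = 1697.2 W × 4087 h / 1000 = 6936.3 kWh

6936 kWh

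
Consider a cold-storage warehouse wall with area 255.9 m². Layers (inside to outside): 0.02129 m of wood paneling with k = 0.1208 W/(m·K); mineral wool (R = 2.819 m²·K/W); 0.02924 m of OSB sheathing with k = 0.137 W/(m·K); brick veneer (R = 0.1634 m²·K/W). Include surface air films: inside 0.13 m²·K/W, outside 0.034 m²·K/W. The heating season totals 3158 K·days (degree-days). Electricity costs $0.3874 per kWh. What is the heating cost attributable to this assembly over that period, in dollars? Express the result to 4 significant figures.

2125 dollars

0.02129/0.1208 = 0.17624
0.02924/0.137 = 0.21343
R_total = 0.13 + 0.17624 + 2.819 + 0.21343 + 0.1634 + 0.034 = 3.5361 m²·K/W
E = A × HDD × 24 / R / 1000 = 255.9 × 3158 × 24 / 3.5361 / 1000 = 5484.9 kWh
Cost = 5484.9 × 0.3874 = $2124.9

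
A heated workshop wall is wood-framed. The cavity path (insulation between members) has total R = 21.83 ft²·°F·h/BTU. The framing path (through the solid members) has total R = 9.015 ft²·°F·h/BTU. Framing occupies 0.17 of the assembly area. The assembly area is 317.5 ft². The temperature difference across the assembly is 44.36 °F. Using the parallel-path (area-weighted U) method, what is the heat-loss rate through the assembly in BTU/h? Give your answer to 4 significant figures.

U_eff = 0.83/21.83 + 0.17/9.015 = 0.038021 + 0.018857 = 0.056879
R_eff = 1/U_eff = 17.581 ft²·°F·h/BTU
Q = 317.5 × 44.36 / 17.581 = 801.09 BTU/h

801.1 BTU/h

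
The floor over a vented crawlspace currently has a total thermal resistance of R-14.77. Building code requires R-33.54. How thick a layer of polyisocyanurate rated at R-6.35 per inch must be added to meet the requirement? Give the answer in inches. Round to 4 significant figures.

2.956 in

ΔR = 33.54 − 14.77 = 18.77 ft²·°F·h/BTU
L = ΔR / (R/in) = 18.77/6.35 = 2.9559 in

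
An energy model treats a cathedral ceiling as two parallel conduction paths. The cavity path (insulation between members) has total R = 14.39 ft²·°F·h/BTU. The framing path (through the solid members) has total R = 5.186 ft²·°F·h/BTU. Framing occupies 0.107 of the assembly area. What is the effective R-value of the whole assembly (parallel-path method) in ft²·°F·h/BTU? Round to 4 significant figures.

12.09 ft²·°F·h/BTU

U_eff = 0.893/14.39 + 0.107/5.186 = 0.062057 + 0.020632 = 0.082689
R_eff = 1/U_eff = 12.093 ft²·°F·h/BTU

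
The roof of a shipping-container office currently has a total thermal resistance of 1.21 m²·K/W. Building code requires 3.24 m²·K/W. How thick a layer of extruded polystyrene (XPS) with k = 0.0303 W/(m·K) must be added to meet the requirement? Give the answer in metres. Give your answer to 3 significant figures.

ΔR = 3.24 − 1.21 = 2.03 m²·K/W
L = ΔR × k = 2.03 × 0.0303 = 0.06151 m

0.0615 m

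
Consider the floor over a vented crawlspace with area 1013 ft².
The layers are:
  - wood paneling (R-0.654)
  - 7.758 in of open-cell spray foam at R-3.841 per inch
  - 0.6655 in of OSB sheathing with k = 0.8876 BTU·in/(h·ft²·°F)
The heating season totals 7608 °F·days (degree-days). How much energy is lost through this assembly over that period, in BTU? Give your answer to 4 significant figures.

7.758 × 3.841 = 29.798
0.6655/0.8876 = 0.74977
R_total = 0.654 + 29.798 + 0.74977 = 31.202 ft²·°F·h/BTU
E = A × HDD × 24 / R = 1013 × 7608 × 24 / 31.202 = 5928000 BTU

5928000 BTU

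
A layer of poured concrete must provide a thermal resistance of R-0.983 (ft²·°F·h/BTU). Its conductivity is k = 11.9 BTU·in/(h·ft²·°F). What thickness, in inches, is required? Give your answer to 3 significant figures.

L = R × k = 0.983 × 11.9 = 11.7 in

11.7 in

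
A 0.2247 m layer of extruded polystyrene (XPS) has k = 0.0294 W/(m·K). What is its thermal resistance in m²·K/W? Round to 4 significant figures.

R = L/k = 0.2247/0.0294 = 7.6429 m²·K/W

7.643 m²·K/W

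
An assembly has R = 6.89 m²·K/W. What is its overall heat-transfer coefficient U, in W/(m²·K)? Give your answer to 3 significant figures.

0.145 W/(m²·K)

U = 1/R = 1/6.89 = 0.1451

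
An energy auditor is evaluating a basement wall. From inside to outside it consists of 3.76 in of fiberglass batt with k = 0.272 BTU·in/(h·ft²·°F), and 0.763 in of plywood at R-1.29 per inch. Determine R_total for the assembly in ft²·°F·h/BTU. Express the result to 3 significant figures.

3.76/0.272 = 13.82
0.763 × 1.29 = 0.9843
R_total = 13.82 + 0.9843 = 14.81 ft²·°F·h/BTU

14.8 ft²·°F·h/BTU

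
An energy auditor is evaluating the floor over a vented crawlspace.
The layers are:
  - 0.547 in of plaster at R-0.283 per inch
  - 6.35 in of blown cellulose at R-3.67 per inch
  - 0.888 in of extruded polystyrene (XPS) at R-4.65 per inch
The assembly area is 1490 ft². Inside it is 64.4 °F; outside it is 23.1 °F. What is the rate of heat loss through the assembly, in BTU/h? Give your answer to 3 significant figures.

0.547 × 0.283 = 0.1548
6.35 × 3.67 = 23.3
0.888 × 4.65 = 4.129
R_total = 0.1548 + 23.3 + 4.129 = 27.59 ft²·°F·h/BTU
Q = A·ΔT/R = 1490 × (64.4 − 23.1) / 27.59 = 2231 BTU/h

2230 BTU/h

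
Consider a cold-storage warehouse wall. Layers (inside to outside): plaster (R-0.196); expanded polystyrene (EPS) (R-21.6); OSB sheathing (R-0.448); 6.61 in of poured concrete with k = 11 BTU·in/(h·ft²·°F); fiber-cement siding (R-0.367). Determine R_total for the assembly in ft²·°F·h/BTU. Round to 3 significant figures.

23.2 ft²·°F·h/BTU

6.61/11 = 0.6009
R_total = 0.196 + 21.6 + 0.448 + 0.6009 + 0.367 = 23.21 ft²·°F·h/BTU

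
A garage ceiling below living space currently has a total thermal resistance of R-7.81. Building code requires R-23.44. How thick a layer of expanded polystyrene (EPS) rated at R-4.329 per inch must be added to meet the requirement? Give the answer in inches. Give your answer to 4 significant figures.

3.611 in

ΔR = 23.44 − 7.81 = 15.63 ft²·°F·h/BTU
L = ΔR / (R/in) = 15.63/4.329 = 3.6105 in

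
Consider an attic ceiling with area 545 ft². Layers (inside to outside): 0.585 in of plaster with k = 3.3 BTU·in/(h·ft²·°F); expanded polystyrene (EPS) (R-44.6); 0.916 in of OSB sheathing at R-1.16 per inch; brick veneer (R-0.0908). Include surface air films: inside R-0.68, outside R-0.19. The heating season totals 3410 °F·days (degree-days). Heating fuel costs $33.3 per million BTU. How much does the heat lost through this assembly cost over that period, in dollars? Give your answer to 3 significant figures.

31.7 dollars

0.585/3.3 = 0.1773
0.916 × 1.16 = 1.063
R_total = 0.68 + 0.1773 + 44.6 + 1.063 + 0.0908 + 0.19 = 46.8 ft²·°F·h/BTU
E = A × HDD × 24 / R = 545 × 3410 × 24 / 46.8 = 953000 BTU
Cost = 953000/10⁶ × 33.3 = $31.74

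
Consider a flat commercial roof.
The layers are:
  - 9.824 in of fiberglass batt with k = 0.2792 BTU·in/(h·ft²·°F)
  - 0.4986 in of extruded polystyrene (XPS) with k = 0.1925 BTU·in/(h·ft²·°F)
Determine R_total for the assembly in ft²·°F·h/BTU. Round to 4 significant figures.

37.78 ft²·°F·h/BTU

9.824/0.2792 = 35.186
0.4986/0.1925 = 2.5901
R_total = 35.186 + 2.5901 = 37.776 ft²·°F·h/BTU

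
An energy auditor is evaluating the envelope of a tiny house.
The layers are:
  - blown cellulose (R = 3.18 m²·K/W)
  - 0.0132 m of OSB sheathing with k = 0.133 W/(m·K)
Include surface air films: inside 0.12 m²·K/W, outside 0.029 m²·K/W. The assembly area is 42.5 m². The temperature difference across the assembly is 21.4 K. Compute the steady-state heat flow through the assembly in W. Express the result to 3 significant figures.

0.0132/0.133 = 0.09925
R_total = 0.12 + 3.18 + 0.09925 + 0.029 = 3.428 m²·K/W
Q = A·ΔT/R = 42.5 × 21.4 / 3.428 = 265.3 W

265 W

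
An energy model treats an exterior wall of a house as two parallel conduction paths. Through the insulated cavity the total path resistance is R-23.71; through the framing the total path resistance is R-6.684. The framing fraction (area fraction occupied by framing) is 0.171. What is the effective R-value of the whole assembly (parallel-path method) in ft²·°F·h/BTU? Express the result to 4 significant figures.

U_eff = 0.829/23.71 + 0.171/6.684 = 0.034964 + 0.025583 = 0.060548
R_eff = 1/U_eff = 16.516 ft²·°F·h/BTU

16.52 ft²·°F·h/BTU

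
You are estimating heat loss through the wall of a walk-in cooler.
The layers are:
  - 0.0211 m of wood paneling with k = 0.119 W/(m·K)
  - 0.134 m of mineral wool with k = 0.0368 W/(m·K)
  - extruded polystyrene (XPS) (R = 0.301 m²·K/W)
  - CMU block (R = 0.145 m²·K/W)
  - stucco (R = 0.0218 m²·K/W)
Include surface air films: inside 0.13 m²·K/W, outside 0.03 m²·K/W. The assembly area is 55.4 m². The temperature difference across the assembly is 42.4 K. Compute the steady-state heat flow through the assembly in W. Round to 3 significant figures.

528 W

0.0211/0.119 = 0.1773
0.134/0.0368 = 3.641
R_total = 0.13 + 0.1773 + 3.641 + 0.301 + 0.145 + 0.0218 + 0.03 = 4.446 m²·K/W
Q = A·ΔT/R = 55.4 × 42.4 / 4.446 = 528.3 W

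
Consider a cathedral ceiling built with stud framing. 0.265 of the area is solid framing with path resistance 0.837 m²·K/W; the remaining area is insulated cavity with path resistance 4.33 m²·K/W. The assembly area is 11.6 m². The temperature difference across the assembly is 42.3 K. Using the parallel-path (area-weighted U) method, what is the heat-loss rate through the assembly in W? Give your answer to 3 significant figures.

239 W

U_eff = 0.735/4.33 + 0.265/0.837 = 0.1697 + 0.3166 = 0.4864
R_eff = 1/U_eff = 2.056 m²·K/W
Q = 11.6 × 42.3 / 2.056 = 238.6 W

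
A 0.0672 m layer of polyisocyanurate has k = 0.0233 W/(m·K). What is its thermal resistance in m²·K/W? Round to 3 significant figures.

R = L/k = 0.0672/0.0233 = 2.884 m²·K/W

2.88 m²·K/W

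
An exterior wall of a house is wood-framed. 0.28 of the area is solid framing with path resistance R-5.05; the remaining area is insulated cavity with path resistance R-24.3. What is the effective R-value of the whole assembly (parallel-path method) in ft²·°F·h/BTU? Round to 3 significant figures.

U_eff = 0.72/24.3 + 0.28/5.05 = 0.02963 + 0.05545 = 0.08508
R_eff = 1/U_eff = 11.75 ft²·°F·h/BTU

11.8 ft²·°F·h/BTU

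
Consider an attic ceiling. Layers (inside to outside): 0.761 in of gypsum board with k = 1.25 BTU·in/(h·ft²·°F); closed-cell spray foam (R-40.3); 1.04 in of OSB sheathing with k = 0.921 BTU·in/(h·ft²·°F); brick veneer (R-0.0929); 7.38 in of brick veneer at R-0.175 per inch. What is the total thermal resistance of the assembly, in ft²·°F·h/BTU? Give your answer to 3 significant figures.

0.761/1.25 = 0.6088
1.04/0.921 = 1.129
7.38 × 0.175 = 1.291
R_total = 0.6088 + 40.3 + 1.129 + 0.0929 + 1.291 = 43.42 ft²·°F·h/BTU

43.4 ft²·°F·h/BTU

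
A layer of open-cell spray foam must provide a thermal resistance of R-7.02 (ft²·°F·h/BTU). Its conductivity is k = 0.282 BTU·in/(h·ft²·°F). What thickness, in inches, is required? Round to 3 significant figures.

L = R × k = 7.02 × 0.282 = 1.98 in

1.98 in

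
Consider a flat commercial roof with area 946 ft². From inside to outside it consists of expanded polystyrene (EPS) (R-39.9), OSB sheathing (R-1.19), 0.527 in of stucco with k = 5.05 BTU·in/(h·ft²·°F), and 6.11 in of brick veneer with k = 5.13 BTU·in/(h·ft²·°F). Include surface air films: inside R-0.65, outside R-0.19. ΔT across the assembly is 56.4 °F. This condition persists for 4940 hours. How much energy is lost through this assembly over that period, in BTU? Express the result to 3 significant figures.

6100000 BTU

0.527/5.05 = 0.1044
6.11/5.13 = 1.191
R_total = 0.65 + 39.9 + 1.19 + 0.1044 + 1.191 + 0.19 = 43.23 ft²·°F·h/BTU
Q = 946 × 56.4 / 43.23 = 1234 BTU/h
E = 1234 × 4940 = 6098000 BTU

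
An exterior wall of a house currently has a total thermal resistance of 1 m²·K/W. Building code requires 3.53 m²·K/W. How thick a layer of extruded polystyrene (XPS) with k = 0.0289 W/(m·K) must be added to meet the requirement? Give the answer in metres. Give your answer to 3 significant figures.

0.0731 m

ΔR = 3.53 − 1 = 2.53 m²·K/W
L = ΔR × k = 2.53 × 0.0289 = 0.07312 m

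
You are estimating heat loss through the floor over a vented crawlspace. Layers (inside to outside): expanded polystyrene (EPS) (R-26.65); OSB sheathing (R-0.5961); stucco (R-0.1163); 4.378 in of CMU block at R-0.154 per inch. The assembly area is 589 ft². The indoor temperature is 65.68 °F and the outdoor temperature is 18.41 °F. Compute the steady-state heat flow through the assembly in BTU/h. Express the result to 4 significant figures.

993.1 BTU/h

4.378 × 0.154 = 0.67421
R_total = 26.65 + 0.5961 + 0.1163 + 0.67421 = 28.037 ft²·°F·h/BTU
Q = A·ΔT/R = 589 × (65.68 − 18.41) / 28.037 = 993.06 BTU/h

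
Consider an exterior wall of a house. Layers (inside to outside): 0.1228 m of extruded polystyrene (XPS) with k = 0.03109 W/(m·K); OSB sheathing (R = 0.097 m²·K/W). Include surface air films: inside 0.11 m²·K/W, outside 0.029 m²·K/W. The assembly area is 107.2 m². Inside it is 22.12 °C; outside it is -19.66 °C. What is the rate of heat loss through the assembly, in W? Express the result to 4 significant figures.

1070 W

0.1228/0.03109 = 3.9498
R_total = 0.11 + 3.9498 + 0.097 + 0.029 = 4.1858 m²·K/W
Q = A·ΔT/R = 107.2 × (22.12 − (-19.66)) / 4.1858 = 1070 W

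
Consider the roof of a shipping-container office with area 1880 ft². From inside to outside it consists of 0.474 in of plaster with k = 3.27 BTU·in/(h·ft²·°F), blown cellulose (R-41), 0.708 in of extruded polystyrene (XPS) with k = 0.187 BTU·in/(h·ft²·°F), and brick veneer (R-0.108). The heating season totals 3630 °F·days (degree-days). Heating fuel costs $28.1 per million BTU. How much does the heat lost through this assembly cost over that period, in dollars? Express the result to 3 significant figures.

102 dollars

0.474/3.27 = 0.145
0.708/0.187 = 3.786
R_total = 0.145 + 41 + 3.786 + 0.108 = 45.04 ft²·°F·h/BTU
E = A × HDD × 24 / R = 1880 × 3630 × 24 / 45.04 = 3637000 BTU
Cost = 3637000/10⁶ × 28.1 = $102.2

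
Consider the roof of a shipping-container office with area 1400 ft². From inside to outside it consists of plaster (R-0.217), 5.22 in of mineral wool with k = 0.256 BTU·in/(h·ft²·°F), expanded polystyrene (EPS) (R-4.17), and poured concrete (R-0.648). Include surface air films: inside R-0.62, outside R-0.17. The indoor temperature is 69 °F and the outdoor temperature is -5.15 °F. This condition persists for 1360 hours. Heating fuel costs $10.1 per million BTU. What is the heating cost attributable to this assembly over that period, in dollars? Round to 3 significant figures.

5.22/0.256 = 20.39
R_total = 0.62 + 0.217 + 20.39 + 4.17 + 0.648 + 0.17 = 26.22 ft²·°F·h/BTU
Q = 1400 × (69 − (-5.15)) / 26.22 = 3960 BTU/h
E = 3960 × 1360 = 5385000 BTU
Cost = 5385000/10⁶ × 10.1 = $54.39

54.4 dollars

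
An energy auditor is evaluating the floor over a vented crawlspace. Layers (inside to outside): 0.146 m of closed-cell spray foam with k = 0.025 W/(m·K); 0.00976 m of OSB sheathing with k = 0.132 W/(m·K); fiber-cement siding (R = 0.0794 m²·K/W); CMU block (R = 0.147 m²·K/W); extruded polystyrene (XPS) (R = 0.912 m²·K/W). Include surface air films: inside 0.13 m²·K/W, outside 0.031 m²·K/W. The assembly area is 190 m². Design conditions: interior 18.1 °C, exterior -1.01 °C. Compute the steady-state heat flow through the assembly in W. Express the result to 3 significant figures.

0.146/0.025 = 5.84
0.00976/0.132 = 0.07394
R_total = 0.13 + 5.84 + 0.07394 + 0.0794 + 0.147 + 0.912 + 0.031 = 7.213 m²·K/W
Q = A·ΔT/R = 190 × (18.1 − (-1.01)) / 7.213 = 503.4 W

503 W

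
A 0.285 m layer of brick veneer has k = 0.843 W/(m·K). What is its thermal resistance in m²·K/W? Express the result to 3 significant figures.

R = L/k = 0.285/0.843 = 0.3381 m²·K/W

0.338 m²·K/W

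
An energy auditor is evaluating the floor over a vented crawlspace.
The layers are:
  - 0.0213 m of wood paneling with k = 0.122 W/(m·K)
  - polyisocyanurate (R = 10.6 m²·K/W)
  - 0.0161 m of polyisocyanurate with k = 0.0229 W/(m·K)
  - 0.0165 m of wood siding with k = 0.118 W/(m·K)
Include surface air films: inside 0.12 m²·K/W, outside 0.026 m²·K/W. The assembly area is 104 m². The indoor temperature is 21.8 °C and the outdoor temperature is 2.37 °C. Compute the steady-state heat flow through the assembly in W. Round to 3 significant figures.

172 W

0.0213/0.122 = 0.1746
0.0161/0.0229 = 0.7031
0.0165/0.118 = 0.1398
R_total = 0.12 + 0.1746 + 10.6 + 0.7031 + 0.1398 + 0.026 = 11.76 m²·K/W
Q = A·ΔT/R = 104 × (21.8 − 2.37) / 11.76 = 171.8 W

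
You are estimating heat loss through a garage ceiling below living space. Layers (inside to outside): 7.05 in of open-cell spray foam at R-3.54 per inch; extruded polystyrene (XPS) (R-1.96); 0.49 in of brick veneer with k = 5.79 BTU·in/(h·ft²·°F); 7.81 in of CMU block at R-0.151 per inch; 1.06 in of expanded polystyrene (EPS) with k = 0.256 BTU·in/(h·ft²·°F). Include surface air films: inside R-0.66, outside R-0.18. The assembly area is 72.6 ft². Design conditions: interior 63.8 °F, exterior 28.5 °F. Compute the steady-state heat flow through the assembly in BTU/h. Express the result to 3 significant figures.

7.05 × 3.54 = 24.96
0.49/5.79 = 0.08463
7.81 × 0.151 = 1.179
1.06/0.256 = 4.141
R_total = 0.66 + 24.96 + 1.96 + 0.08463 + 1.179 + 4.141 + 0.18 = 33.16 ft²·°F·h/BTU
Q = A·ΔT/R = 72.6 × (63.8 − 28.5) / 33.16 = 77.28 BTU/h

77.3 BTU/h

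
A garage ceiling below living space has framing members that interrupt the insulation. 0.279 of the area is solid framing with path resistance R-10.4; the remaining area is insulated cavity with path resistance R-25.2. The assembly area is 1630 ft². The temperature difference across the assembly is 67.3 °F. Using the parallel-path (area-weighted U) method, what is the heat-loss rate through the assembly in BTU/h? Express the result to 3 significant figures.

U_eff = 0.721/25.2 + 0.279/10.4 = 0.02861 + 0.02683 = 0.05544
R_eff = 1/U_eff = 18.04 ft²·°F·h/BTU
Q = 1630 × 67.3 / 18.04 = 6081 BTU/h

6080 BTU/h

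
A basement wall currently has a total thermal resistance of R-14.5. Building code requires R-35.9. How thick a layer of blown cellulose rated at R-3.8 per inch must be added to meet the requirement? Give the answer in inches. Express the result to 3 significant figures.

5.63 in

ΔR = 35.9 − 14.5 = 21.4 ft²·°F·h/BTU
L = ΔR / (R/in) = 21.4/3.8 = 5.632 in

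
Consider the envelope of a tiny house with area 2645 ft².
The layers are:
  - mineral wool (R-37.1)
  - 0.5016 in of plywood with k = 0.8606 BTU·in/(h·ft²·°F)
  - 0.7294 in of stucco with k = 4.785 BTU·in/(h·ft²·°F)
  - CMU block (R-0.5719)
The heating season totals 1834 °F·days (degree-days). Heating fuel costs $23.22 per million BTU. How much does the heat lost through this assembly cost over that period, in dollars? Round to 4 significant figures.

70.39 dollars

0.5016/0.8606 = 0.58285
0.7294/4.785 = 0.15243
R_total = 37.1 + 0.58285 + 0.15243 + 0.5719 = 38.407 ft²·°F·h/BTU
E = A × HDD × 24 / R = 2645 × 1834 × 24 / 38.407 = 3031300 BTU
Cost = 3031300/10⁶ × 23.22 = $70.386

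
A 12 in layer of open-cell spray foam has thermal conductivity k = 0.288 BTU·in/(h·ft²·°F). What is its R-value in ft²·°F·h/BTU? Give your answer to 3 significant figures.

41.7 ft²·°F·h/BTU

R = L/k = 12/0.288 = 41.67 ft²·°F·h/BTU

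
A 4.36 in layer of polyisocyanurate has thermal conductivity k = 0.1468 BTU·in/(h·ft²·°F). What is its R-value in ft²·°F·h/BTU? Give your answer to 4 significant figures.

R = L/k = 4.36/0.1468 = 29.7 ft²·°F·h/BTU

29.70 ft²·°F·h/BTU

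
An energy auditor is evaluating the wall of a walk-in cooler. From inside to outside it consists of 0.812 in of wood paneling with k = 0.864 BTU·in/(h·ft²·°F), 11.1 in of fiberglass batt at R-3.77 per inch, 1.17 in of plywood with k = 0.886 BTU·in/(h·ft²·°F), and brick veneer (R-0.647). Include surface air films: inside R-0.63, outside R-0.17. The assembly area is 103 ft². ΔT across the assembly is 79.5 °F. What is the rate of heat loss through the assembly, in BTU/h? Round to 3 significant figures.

180 BTU/h

0.812/0.864 = 0.9398
11.1 × 3.77 = 41.85
1.17/0.886 = 1.321
R_total = 0.63 + 0.9398 + 41.85 + 1.321 + 0.647 + 0.17 = 45.55 ft²·°F·h/BTU
Q = A·ΔT/R = 103 × 79.5 / 45.55 = 179.8 BTU/h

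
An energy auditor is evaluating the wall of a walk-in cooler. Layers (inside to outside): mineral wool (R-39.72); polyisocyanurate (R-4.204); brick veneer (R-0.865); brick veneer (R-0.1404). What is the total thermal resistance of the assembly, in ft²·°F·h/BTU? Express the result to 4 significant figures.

44.93 ft²·°F·h/BTU

R_total = 39.72 + 4.204 + 0.865 + 0.1404 = 44.929 ft²·°F·h/BTU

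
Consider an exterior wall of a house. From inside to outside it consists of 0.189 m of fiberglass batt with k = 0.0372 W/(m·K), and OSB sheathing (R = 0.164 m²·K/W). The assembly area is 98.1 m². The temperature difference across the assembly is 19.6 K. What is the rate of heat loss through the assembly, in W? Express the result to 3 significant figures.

0.189/0.0372 = 5.081
R_total = 5.081 + 0.164 = 5.245 m²·K/W
Q = A·ΔT/R = 98.1 × 19.6 / 5.245 = 366.6 W

367 W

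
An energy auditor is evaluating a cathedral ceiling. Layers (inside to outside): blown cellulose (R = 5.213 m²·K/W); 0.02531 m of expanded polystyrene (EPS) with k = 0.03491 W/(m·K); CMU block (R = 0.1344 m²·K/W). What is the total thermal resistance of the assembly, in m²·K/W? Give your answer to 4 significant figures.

0.02531/0.03491 = 0.72501
R_total = 5.213 + 0.72501 + 0.1344 = 6.0724 m²·K/W

6.072 m²·K/W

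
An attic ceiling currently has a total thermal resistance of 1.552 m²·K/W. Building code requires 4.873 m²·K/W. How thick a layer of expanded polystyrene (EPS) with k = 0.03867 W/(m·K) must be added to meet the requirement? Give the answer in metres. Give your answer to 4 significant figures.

ΔR = 4.873 − 1.552 = 3.321 m²·K/W
L = ΔR × k = 3.321 × 0.03867 = 0.12842 m

0.1284 m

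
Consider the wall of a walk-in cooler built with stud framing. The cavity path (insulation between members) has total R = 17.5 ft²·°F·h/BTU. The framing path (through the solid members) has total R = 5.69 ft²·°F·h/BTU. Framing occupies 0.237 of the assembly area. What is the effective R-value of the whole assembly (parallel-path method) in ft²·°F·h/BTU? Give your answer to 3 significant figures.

U_eff = 0.763/17.5 + 0.237/5.69 = 0.0436 + 0.04165 = 0.08525
R_eff = 1/U_eff = 11.73 ft²·°F·h/BTU

11.7 ft²·°F·h/BTU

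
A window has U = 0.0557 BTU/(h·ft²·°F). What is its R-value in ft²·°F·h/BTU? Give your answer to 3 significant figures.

R = 1/U = 1/0.0557 = 17.95

18.0 ft²·°F·h/BTU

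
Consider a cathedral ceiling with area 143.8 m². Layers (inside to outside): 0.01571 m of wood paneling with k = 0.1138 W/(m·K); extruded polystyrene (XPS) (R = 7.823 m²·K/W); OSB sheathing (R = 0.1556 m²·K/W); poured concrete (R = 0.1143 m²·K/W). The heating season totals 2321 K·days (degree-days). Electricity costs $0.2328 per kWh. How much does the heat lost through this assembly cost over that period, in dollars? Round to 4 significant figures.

0.01571/0.1138 = 0.13805
R_total = 0.13805 + 7.823 + 0.1556 + 0.1143 = 8.2309 m²·K/W
E = A × HDD × 24 / R / 1000 = 143.8 × 2321 × 24 / 8.2309 / 1000 = 973.18 kWh
Cost = 973.18 × 0.2328 = $226.56

226.6 dollars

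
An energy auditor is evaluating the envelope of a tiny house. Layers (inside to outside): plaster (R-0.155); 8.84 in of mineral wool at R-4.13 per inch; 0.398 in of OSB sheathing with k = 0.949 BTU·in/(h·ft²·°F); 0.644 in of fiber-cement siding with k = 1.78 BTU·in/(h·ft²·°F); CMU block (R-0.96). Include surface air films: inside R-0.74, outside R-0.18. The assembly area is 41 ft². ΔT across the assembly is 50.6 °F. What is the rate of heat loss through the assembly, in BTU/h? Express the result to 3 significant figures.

8.84 × 4.13 = 36.51
0.398/0.949 = 0.4194
0.644/1.78 = 0.3618
R_total = 0.74 + 0.155 + 36.51 + 0.4194 + 0.3618 + 0.96 + 0.18 = 39.33 ft²·°F·h/BTU
Q = A·ΔT/R = 41 × 50.6 / 39.33 = 52.75 BTU/h

52.8 BTU/h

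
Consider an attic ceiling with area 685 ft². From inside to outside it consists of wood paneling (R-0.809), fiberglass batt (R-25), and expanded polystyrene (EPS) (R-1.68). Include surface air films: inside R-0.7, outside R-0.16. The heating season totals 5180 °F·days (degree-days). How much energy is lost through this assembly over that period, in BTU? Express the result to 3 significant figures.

3000000 BTU

R_total = 0.7 + 0.809 + 25 + 1.68 + 0.16 = 28.35 ft²·°F·h/BTU
E = A × HDD × 24 / R = 685 × 5180 × 24 / 28.35 = 3004000 BTU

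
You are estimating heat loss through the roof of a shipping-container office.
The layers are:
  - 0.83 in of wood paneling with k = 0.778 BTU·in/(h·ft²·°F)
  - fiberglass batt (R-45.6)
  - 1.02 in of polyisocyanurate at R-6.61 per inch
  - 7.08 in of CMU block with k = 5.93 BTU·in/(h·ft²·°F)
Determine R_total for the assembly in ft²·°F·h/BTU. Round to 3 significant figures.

0.83/0.778 = 1.067
1.02 × 6.61 = 6.742
7.08/5.93 = 1.194
R_total = 1.067 + 45.6 + 6.742 + 1.194 = 54.6 ft²·°F·h/BTU

54.6 ft²·°F·h/BTU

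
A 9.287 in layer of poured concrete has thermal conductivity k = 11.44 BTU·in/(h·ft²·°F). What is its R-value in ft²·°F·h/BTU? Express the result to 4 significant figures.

R = L/k = 9.287/11.44 = 0.8118 ft²·°F·h/BTU

0.8118 ft²·°F·h/BTU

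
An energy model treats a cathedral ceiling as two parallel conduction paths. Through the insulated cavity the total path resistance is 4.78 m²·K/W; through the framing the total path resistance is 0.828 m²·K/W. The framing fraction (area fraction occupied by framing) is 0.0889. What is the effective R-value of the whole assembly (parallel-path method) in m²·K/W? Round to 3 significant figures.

U_eff = 0.9111/4.78 + 0.0889/0.828 = 0.1906 + 0.1074 = 0.298
R_eff = 1/U_eff = 3.356 m²·K/W

3.36 m²·K/W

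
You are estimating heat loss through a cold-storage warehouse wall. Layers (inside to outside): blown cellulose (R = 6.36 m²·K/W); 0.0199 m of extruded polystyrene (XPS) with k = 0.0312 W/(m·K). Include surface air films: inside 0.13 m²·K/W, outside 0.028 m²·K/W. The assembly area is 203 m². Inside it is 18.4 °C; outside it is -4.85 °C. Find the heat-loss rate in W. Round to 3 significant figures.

0.0199/0.0312 = 0.6378
R_total = 0.13 + 6.36 + 0.6378 + 0.028 = 7.156 m²·K/W
Q = A·ΔT/R = 203 × (18.4 − (-4.85)) / 7.156 = 659.6 W

660 W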